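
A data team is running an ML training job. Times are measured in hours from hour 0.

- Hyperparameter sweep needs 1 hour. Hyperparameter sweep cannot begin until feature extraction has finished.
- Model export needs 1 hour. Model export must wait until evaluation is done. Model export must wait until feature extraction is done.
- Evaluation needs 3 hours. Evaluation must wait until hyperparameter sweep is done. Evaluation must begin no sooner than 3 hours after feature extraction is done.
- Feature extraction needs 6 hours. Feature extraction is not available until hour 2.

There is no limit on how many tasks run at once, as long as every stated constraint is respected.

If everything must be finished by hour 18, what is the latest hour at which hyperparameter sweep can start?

13

Nothing follows model export; the deadline of hour 18 is its only limit. It must start by 18 − 1 = hour 17.
Evaluation feeds into model export (must start by hour 17); so evaluation must finish by hour 17 and therefore start by hour 14.
Hyperparameter sweep must finish before evaluation (must start by hour 14). With a 1-hour duration, hyperparameter sweep must start by 14 − 1 = hour 13.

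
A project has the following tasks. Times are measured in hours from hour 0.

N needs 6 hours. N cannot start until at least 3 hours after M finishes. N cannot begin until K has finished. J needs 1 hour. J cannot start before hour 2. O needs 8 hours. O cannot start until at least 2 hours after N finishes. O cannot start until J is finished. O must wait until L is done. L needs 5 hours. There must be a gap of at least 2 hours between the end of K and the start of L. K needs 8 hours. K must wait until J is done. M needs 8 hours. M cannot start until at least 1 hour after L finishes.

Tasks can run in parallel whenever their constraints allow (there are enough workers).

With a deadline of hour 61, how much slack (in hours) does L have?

J cannot begin until its own release at hour 2. It runs from hour 2 to 2 + 1 = hour 3.
After J (finishes hour 3), K can start at hour 3 and finishes at hour 11.
L waits on K (finishes hour 11, plus 2-hour gap → hour 13), so it starts at hour 13 and finishes at 13 + 5 = hour 18.

Working backward from the deadline:
O must finish by hour 61; it takes 8 hours, so it must start by 61 − 8 = hour 53.
N has to be done before O (must start by hour 53, minus 2-hour gap → hour 51). That means finishing by hour 51, i.e. starting by 51 − 6 = hour 45.
Since N (must start by hour 45, minus 3-hour gap → hour 42) depends on it, M must finish by hour 42. Backing off its 8-hour duration gives a latest start of hour 34.
L feeds M (must start by hour 34, minus 1-hour gap → hour 33); O (must start by hour 53). Taking the minimum, L must finish by hour 33 and start by 33 − 5 = hour 28.
So L can start as early as hour 13 and as late as hour 28, giving 28 − 13 = 15 hours of slack.

15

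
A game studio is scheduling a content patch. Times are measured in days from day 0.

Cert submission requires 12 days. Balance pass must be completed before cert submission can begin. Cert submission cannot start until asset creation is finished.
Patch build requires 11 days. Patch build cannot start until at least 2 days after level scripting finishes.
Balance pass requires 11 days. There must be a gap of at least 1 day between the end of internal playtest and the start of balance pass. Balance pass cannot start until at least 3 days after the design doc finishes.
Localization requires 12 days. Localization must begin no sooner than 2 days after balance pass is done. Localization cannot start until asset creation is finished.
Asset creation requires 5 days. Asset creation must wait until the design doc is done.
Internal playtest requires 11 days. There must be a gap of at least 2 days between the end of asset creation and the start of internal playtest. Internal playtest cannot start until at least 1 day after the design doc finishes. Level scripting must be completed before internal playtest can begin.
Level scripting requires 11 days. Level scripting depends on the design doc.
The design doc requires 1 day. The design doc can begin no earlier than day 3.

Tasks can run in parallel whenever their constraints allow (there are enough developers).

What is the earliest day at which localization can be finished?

52

The design doc waits on its own release at day 3, so it starts at day 3 and finishes at 3 + 1 = day 4.
After the design doc (finishes day 4), level scripting can start at day 4 and finishes at day 15.
Asset creation waits on the design doc (finishes day 4), so it starts at day 4 and finishes at 4 + 5 = day 9.
Internal playtest needs all of asset creation (finishes day 9, plus 2-day gap → day 11); the design doc (finishes day 4, plus 1-day gap → day 5); level scripting (finishes day 15). That puts its earliest start at day 15; it finishes at 15 + 11 = day 26.
Balance pass has to wait for internal playtest (finishes day 26, plus 1-day gap → day 27); the design doc (finishes day 4, plus 3-day gap → day 7). The latest of these is day 27, so balance pass runs day 27 to 27 + 11 = day 38.
Localization cannot start until balance pass (finishes day 38, plus 2-day gap → day 40); asset creation (finishes day 9). The controlling bound is day 40, so localization finishes at 40 + 12 = day 52.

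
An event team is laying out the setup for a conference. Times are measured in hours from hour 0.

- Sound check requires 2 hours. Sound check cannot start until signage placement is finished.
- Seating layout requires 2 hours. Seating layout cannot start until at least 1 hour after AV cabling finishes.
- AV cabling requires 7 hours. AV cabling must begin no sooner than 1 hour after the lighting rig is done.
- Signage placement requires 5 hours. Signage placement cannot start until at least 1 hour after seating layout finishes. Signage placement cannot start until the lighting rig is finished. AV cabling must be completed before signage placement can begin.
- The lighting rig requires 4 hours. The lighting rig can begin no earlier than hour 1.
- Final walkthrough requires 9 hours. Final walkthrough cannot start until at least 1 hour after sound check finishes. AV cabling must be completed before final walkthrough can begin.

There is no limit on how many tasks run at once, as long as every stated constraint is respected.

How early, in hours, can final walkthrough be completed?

After its own release at hour 1, the lighting rig can start at hour 1 and finishes at hour 5.
AV cabling waits on the lighting rig (finishes hour 5, plus 1-hour gap → hour 6), so it starts at hour 6 and finishes at 6 + 7 = hour 13.
Seating layout cannot begin until AV cabling (finishes hour 13, plus 1-hour gap → hour 14). It runs from hour 14 to 14 + 2 = hour 16.
Signage placement cannot start until seating layout (finishes hour 16, plus 1-hour gap → hour 17); the lighting rig (finishes hour 5); AV cabling (finishes hour 13). The controlling bound is hour 17, so signage placement finishes at 17 + 5 = hour 22.
Sound check cannot begin until signage placement (finishes hour 22). It runs from hour 22 to 22 + 2 = hour 24.
Final walkthrough cannot start until sound check (finishes hour 24, plus 1-hour gap → hour 25); AV cabling (finishes hour 13). The controlling bound is hour 25, so final walkthrough finishes at 25 + 9 = hour 34.

34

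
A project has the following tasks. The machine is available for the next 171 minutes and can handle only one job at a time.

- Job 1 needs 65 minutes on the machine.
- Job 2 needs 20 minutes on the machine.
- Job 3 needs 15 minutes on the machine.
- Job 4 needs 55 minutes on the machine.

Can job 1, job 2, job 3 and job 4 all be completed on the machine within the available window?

Yes

Running back to back, the jobs need 65 + 20 + 15 + 55 = 155 minutes on the machine.
Since 155 ≤ 171, they fit within the window.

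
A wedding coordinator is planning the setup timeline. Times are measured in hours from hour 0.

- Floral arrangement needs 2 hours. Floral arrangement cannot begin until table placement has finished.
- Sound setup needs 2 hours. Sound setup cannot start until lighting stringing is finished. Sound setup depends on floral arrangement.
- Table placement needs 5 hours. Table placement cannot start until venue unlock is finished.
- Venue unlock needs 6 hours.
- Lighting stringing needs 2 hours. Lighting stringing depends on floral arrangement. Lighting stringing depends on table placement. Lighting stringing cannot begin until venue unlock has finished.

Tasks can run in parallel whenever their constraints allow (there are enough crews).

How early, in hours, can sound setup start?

Nothing blocks venue unlock, so it runs from hour 0 to hour 6.
After venue unlock (finishes hour 6), table placement can start at hour 6 and finishes at hour 11.
Floral arrangement waits on table placement (finishes hour 11), so it starts at hour 11 and finishes at 11 + 2 = hour 13.
Lighting stringing has to wait for floral arrangement (finishes hour 13); table placement (finishes hour 11); venue unlock (finishes hour 6). The latest of these is hour 13, so lighting stringing runs hour 13 to 13 + 2 = hour 15.
Sound setup waits on lighting stringing (finishes hour 15); floral arrangement (finishes hour 13). The latest of these is hour 15, which is the earliest sound setup can start.

15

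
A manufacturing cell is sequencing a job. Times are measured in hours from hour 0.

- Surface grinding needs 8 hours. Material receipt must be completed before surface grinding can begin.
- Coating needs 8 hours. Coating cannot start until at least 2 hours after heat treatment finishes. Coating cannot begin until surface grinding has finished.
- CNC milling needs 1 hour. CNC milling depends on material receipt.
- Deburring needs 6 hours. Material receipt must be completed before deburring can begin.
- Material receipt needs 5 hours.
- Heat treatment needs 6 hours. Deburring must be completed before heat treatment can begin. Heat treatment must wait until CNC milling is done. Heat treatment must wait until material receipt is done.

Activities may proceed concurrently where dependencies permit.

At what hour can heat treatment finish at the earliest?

17

Material receipt has no prerequisites, so it starts at hour 0 and finishes at hour 5.
CNC milling cannot begin until material receipt (finishes hour 5). It runs from hour 5 to 5 + 1 = hour 6.
Deburring cannot begin until material receipt (finishes hour 5). It runs from hour 5 to 5 + 6 = hour 11.
Heat treatment has to wait for deburring (finishes hour 11); CNC milling (finishes hour 6); material receipt (finishes hour 5). The latest of these is hour 11, so heat treatment runs hour 11 to 11 + 6 = hour 17.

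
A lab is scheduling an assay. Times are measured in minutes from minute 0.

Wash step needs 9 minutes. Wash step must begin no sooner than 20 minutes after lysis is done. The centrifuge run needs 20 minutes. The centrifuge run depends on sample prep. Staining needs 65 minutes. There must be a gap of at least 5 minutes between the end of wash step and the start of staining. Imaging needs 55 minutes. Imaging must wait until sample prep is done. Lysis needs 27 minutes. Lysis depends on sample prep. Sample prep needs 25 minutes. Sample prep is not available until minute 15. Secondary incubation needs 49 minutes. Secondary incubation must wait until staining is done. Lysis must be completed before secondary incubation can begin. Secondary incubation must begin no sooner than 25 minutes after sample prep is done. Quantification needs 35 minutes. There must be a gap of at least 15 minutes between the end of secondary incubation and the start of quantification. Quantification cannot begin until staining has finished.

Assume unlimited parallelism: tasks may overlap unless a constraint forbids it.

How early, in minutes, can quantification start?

Sample prep cannot begin until its own release at minute 15. It runs from minute 15 to 15 + 25 = minute 40.
Lysis waits on sample prep (finishes minute 40), so it starts at minute 40 and finishes at 40 + 27 = minute 67.
After lysis (finishes minute 67, plus 20-minute gap → minute 87), wash step can start at minute 87 and finishes at minute 96.
Staining waits on wash step (finishes minute 96, plus 5-minute gap → minute 101), so it starts at minute 101 and finishes at 101 + 65 = minute 166.
For secondary incubation: staining (finishes minute 166); lysis (finishes minute 67); sample prep (finishes minute 40, plus 25-minute gap → minute 65). Taking the maximum gives a start of minute 166, and it finishes at 166 + 49 = minute 215.
Quantification waits on secondary incubation (finishes minute 215, plus 15-minute gap → minute 230); staining (finishes minute 166). The latest of these is minute 230, which is the earliest quantification can start.

230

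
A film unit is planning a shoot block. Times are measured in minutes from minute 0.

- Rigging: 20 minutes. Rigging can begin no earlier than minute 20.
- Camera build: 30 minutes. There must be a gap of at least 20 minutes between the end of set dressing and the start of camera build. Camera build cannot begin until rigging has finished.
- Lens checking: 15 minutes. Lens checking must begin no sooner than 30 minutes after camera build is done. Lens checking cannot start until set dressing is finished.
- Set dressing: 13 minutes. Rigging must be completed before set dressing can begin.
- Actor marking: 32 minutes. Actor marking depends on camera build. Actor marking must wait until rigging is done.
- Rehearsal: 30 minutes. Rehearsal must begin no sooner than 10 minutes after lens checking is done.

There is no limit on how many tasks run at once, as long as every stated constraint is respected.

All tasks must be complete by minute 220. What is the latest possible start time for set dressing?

Rehearsal has no dependents, so it just needs to finish by minute 220. Starting by 220 − 30 = minute 190 achieves that.
Since rehearsal (must start by minute 190, minus 10-minute gap → minute 180) depends on it, lens checking must finish by minute 180. Backing off its 15-minute duration gives a latest start of minute 165.
To finish by minute 220, actor marking (duration 32) must start no later than minute 188.
Camera build has several dependents: lens checking (must start by minute 165, minus 30-minute gap → minute 135); actor marking (must start by minute 188). The earliest of those limits is minute 135, so camera build must start by 135 − 30 = minute 105.
Set dressing must finish in time for camera build (must start by minute 105, minus 20-minute gap → minute 85); lens checking (must start by minute 165). The tightest is minute 85, so set dressing must start by 85 − 13 = minute 72.

72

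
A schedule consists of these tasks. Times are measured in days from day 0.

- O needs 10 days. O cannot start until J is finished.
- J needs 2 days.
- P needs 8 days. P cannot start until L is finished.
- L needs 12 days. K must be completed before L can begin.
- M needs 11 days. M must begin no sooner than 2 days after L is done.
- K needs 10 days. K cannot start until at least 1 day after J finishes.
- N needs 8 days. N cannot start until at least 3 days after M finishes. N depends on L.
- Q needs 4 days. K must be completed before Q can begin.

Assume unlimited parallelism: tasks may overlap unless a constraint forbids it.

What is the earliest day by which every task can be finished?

49

J has no prerequisites, so it starts at day 0 and finishes at day 2.
After J (finishes day 2), O can start at day 2 and finishes at day 12.
After J (finishes day 2, plus 1-day gap → day 3), K can start at day 3 and finishes at day 13.
Q cannot begin until K (finishes day 13). It runs from day 13 to 13 + 4 = day 17.
L waits on K (finishes day 13), so it starts at day 13 and finishes at 13 + 12 = day 25.
P waits on L (finishes day 25), so it starts at day 25 and finishes at 25 + 8 = day 33.
M waits on L (finishes day 25, plus 2-day gap → day 27), so it starts at day 27 and finishes at 27 + 11 = day 38.
For N: M (finishes day 38, plus 3-day gap → day 41); L (finishes day 25). Taking the maximum gives a start of day 41, and it finishes at 41 + 8 = day 49.
All tasks are finished once the last one completes. Finish times: J at 2, K at 13, L at 25, M at 38, N at 49, O at 12, P at 33, Q at 17. The latest is day 49.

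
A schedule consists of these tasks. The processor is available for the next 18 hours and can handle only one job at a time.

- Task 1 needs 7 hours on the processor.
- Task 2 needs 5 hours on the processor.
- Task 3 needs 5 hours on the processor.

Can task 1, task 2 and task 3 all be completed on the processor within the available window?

Running back to back, the jobs need 7 + 5 + 5 = 17 hours on the processor.
Since 17 ≤ 18, they fit within the window.

Yes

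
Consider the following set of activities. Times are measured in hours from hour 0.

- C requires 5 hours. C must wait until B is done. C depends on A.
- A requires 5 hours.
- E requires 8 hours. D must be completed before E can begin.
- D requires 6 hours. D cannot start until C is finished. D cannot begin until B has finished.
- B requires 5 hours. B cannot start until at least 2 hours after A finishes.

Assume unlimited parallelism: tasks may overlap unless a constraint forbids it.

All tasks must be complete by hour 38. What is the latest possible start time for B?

E has no dependents, so it just needs to finish by hour 38. Starting by 38 − 8 = hour 30 achieves that.
D feeds into E (must start by hour 30); so D must finish by hour 30 and therefore start by hour 24.
Since D (must start by hour 24) depends on it, C must finish by hour 24. Backing off its 5-hour duration gives a latest start of hour 19.
B feeds C (must start by hour 19); D (must start by hour 24). Taking the minimum, B must finish by hour 19 and start by 19 − 5 = hour 14.

14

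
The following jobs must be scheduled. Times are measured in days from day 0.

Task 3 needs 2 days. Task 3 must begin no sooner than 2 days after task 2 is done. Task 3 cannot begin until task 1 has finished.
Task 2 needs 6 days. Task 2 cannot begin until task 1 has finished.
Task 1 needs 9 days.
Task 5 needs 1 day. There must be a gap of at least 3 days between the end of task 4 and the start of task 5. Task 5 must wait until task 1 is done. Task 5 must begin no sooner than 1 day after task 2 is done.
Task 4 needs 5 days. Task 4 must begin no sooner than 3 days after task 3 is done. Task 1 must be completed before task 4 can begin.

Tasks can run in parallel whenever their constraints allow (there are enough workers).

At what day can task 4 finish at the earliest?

27

Nothing blocks task 1, so it runs from day 0 to day 9.
Task 2 waits on task 1 (finishes day 9), so it starts at day 9 and finishes at 9 + 6 = day 15.
Task 3 has to wait for task 2 (finishes day 15, plus 2-day gap → day 17); task 1 (finishes day 9). The latest of these is day 17, so task 3 runs day 17 to 17 + 2 = day 19.
Task 4 cannot start until task 3 (finishes day 19, plus 3-day gap → day 22); task 1 (finishes day 9). The controlling bound is day 22, so task 4 finishes at 22 + 5 = day 27.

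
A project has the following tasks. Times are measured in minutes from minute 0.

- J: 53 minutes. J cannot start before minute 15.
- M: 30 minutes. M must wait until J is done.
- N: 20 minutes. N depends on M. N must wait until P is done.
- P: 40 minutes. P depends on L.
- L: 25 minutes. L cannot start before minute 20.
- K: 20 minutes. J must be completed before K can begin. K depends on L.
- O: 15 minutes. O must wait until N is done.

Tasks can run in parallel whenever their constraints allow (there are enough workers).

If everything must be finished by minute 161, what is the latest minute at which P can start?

To finish by minute 161, O (duration 15) must start no later than minute 146.
N feeds into O (must start by minute 146); so N must finish by minute 146 and therefore start by minute 126.
Since N (must start by minute 126) depends on it, P must finish by minute 126. Backing off its 40-minute duration gives a latest start of minute 86.

86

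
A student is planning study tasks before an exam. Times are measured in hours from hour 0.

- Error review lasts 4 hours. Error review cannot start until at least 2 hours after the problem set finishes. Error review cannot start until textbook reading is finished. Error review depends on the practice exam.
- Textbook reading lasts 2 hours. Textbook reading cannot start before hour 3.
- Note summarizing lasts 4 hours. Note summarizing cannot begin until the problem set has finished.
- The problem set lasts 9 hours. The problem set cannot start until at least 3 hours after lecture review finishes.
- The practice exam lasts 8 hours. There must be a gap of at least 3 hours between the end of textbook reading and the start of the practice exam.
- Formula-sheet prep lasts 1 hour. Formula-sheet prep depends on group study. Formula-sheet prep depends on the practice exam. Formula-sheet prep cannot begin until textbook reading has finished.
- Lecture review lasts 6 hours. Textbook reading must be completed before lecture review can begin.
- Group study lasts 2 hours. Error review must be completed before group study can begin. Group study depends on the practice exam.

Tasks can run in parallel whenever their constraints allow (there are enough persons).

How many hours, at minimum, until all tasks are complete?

Textbook reading waits on its own release at hour 3, so it starts at hour 3 and finishes at 3 + 2 = hour 5.
The practice exam cannot begin until textbook reading (finishes hour 5, plus 3-hour gap → hour 8). It runs from hour 8 to 8 + 8 = hour 16.
Lecture review waits on textbook reading (finishes hour 5), so it starts at hour 5 and finishes at 5 + 6 = hour 11.
The problem set cannot begin until lecture review (finishes hour 11, plus 3-hour gap → hour 14). It runs from hour 14 to 14 + 9 = hour 23.
Note summarizing cannot begin until the problem set (finishes hour 23). It runs from hour 23 to 23 + 4 = hour 27.
Error review has to wait for the problem set (finishes hour 23, plus 2-hour gap → hour 25); textbook reading (finishes hour 5); the practice exam (finishes hour 16). The latest of these is hour 25, so error review runs hour 25 to 25 + 4 = hour 29.
Group study cannot start until error review (finishes hour 29); the practice exam (finishes hour 16). The controlling bound is hour 29, so group study finishes at 29 + 2 = hour 31.
Formula-sheet prep cannot start until group study (finishes hour 31); the practice exam (finishes hour 16); textbook reading (finishes hour 5). The controlling bound is hour 31, so formula-sheet prep finishes at 31 + 1 = hour 32.
All tasks are finished once the last one completes. Finish times: Textbook reading at 5, Lecture review at 11, The problem set at 23, The practice exam at 16, Error review at 29, Group study at 31, Note summarizing at 27, Formula-sheet prep at 32. The latest is hour 32.

32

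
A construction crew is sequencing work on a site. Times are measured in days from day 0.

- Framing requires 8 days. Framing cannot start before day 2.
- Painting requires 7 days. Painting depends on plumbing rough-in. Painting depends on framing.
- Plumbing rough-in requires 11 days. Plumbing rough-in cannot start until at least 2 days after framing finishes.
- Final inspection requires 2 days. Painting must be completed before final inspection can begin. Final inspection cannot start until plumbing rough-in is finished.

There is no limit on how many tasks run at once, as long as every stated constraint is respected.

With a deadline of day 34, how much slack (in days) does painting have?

2

After its own release at day 2, framing can start at day 2 and finishes at day 10.
Plumbing rough-in waits on framing (finishes day 10, plus 2-day gap → day 12), so it starts at day 12 and finishes at 12 + 11 = day 23.
Painting needs all of plumbing rough-in (finishes day 23); framing (finishes day 10). That puts its earliest start at day 23; it finishes at 23 + 7 = day 30.

Working backward from the deadline:
To finish by day 34, final inspection (duration 2) must start no later than day 32.
Painting must finish before final inspection (must start by day 32). With a 7-day duration, painting must start by 32 − 7 = day 25.
So painting can start as early as day 23 and as late as day 25, giving 25 − 23 = 2 days of slack.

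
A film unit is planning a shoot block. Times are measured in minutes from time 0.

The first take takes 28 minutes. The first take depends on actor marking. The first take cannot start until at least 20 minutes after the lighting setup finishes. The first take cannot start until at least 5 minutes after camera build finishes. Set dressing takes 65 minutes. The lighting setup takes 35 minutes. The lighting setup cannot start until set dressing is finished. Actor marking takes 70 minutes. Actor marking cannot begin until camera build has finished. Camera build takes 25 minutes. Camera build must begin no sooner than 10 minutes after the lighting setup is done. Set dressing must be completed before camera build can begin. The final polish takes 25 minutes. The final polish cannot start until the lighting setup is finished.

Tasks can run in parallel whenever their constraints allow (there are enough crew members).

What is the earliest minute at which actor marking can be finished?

Nothing blocks set dressing, so it runs from minute 0 to minute 65.
After set dressing (finishes minute 65), the lighting setup can start at minute 65 and finishes at minute 100.
Camera build has to wait for the lighting setup (finishes minute 100, plus 10-minute gap → minute 110); set dressing (finishes minute 65). The latest of these is minute 110, so camera build runs minute 110 to 110 + 25 = minute 135.
After camera build (finishes minute 135), actor marking can start at minute 135 and finishes at minute 205.

205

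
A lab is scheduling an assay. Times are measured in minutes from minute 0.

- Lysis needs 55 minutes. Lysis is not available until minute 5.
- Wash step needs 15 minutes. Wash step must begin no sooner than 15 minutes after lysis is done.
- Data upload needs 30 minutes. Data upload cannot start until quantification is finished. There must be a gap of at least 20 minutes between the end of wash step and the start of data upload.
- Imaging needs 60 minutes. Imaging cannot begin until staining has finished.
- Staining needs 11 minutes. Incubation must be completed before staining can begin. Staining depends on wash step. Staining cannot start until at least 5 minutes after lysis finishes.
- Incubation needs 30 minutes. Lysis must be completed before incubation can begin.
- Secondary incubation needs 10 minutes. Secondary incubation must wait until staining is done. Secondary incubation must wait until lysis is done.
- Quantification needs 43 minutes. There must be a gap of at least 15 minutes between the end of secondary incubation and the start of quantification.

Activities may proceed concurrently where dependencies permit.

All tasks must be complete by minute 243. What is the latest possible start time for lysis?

49

To finish by minute 243, data upload (duration 30) must start no later than minute 213.
Quantification must finish before data upload (must start by minute 213). With a 43-minute duration, quantification must start by 213 − 43 = minute 170.
Secondary incubation has to be done before quantification (must start by minute 170, minus 15-minute gap → minute 155). That means finishing by minute 155, i.e. starting by 155 − 10 = minute 145.
To finish by minute 243, imaging (duration 60) must start no later than minute 183.
Staining has several dependents: secondary incubation (must start by minute 145); imaging (must start by minute 183). The earliest of those limits is minute 145, so staining must start by 145 − 11 = minute 134.
Incubation has to be done before staining (must start by minute 134). That means finishing by minute 134, i.e. starting by 134 − 30 = minute 104.
Wash step has several dependents: staining (must start by minute 134); data upload (must start by minute 213, minus 20-minute gap → minute 193). The earliest of those limits is minute 134, so wash step must start by 134 − 15 = minute 119.
For lysis: incubation (must start by minute 104); wash step (must start by minute 119, minus 15-minute gap → minute 104); staining (must start by minute 134, minus 5-minute gap → minute 129); secondary incubation (must start by minute 145). The most restrictive is minute 104; with a 55-minute duration, lysis must start by minute 49.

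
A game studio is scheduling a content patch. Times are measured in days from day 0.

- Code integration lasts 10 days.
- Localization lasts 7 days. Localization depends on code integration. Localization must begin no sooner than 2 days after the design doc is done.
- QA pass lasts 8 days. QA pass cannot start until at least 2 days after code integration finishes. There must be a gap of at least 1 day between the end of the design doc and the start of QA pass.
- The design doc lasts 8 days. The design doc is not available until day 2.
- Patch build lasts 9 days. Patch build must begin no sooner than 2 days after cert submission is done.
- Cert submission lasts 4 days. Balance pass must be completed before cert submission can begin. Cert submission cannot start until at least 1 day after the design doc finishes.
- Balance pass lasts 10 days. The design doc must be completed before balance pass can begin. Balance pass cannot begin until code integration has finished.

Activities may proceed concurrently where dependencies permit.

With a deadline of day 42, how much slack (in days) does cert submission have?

Code integration has no prerequisites, so it starts at day 0 and finishes at day 10.
The design doc cannot begin until its own release at day 2. It runs from day 2 to 2 + 8 = day 10.
Balance pass needs all of the design doc (finishes day 10); code integration (finishes day 10). That puts its earliest start at day 10; it finishes at 10 + 10 = day 20.
Cert submission has to wait for balance pass (finishes day 20); the design doc (finishes day 10, plus 1-day gap → day 11). The latest of these is day 20, so cert submission runs day 20 to 20 + 4 = day 24.

Working backward from the deadline:
Patch build must finish by day 42; it takes 9 days, so it must start by 42 − 9 = day 33.
Cert submission feeds into patch build (must start by day 33, minus 2-day gap → day 31); so cert submission must finish by day 31 and therefore start by day 27.
So cert submission can start as early as day 20 and as late as day 27, giving 27 − 20 = 7 days of slack.

7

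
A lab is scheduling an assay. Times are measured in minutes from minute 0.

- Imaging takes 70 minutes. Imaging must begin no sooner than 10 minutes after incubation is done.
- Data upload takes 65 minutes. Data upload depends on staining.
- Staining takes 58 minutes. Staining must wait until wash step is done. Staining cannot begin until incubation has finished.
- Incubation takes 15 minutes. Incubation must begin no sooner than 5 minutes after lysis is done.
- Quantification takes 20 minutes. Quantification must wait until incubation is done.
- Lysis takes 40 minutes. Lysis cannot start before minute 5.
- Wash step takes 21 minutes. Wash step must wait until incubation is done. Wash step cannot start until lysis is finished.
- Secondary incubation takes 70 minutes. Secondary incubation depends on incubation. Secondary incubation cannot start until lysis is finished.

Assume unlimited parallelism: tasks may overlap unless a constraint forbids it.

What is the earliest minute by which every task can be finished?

Lysis cannot begin until its own release at minute 5. It runs from minute 5 to 5 + 40 = minute 45.
After lysis (finishes minute 45, plus 5-minute gap → minute 50), incubation can start at minute 50 and finishes at minute 65.
Quantification cannot begin until incubation (finishes minute 65). It runs from minute 65 to 65 + 20 = minute 85.
Imaging cannot begin until incubation (finishes minute 65, plus 10-minute gap → minute 75). It runs from minute 75 to 75 + 70 = minute 145.
Secondary incubation has to wait for incubation (finishes minute 65); lysis (finishes minute 45). The latest of these is minute 65, so secondary incubation runs minute 65 to 65 + 70 = minute 135.
For wash step: incubation (finishes minute 65); lysis (finishes minute 45). Taking the maximum gives a start of minute 65, and it finishes at 65 + 21 = minute 86.
Staining has to wait for wash step (finishes minute 86); incubation (finishes minute 65). The latest of these is minute 86, so staining runs minute 86 to 86 + 58 = minute 144.
Data upload waits on staining (finishes minute 144), so it starts at minute 144 and finishes at 144 + 65 = minute 209.
All tasks are finished once the last one completes. Finish times: Lysis at 45, Incubation at 65, Wash step at 86, Staining at 144, Secondary incubation at 135, Imaging at 145, Quantification at 85, Data upload at 209. The latest is minute 209.

209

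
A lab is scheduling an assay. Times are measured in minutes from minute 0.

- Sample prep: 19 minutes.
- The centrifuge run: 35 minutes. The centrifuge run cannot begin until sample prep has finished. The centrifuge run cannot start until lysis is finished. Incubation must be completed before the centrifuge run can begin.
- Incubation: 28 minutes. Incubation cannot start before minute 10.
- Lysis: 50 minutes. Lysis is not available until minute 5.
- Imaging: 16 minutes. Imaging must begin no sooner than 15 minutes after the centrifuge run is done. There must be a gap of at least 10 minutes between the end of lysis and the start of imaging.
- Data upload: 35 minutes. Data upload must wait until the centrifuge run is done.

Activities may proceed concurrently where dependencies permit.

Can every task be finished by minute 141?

Yes

Incubation waits on its own release at minute 10, so it starts at minute 10 and finishes at 10 + 28 = minute 38.
After its own release at minute 5, lysis can start at minute 5 and finishes at minute 55.
Sample prep can start immediately at minute 0; it finishes at minute 19.
The centrifuge run has to wait for sample prep (finishes minute 19); lysis (finishes minute 55); incubation (finishes minute 38). The latest of these is minute 55, so the centrifuge run runs minute 55 to 55 + 35 = minute 90.
Data upload cannot begin until the centrifuge run (finishes minute 90). It runs from minute 90 to 90 + 35 = minute 125.
Imaging cannot start until the centrifuge run (finishes minute 90, plus 15-minute gap → minute 105); lysis (finishes minute 55, plus 10-minute gap → minute 65). The controlling bound is minute 105, so imaging finishes at 105 + 16 = minute 121.
Every task is finished by minute 125, which is no later than the deadline of 141, so the schedule is feasible.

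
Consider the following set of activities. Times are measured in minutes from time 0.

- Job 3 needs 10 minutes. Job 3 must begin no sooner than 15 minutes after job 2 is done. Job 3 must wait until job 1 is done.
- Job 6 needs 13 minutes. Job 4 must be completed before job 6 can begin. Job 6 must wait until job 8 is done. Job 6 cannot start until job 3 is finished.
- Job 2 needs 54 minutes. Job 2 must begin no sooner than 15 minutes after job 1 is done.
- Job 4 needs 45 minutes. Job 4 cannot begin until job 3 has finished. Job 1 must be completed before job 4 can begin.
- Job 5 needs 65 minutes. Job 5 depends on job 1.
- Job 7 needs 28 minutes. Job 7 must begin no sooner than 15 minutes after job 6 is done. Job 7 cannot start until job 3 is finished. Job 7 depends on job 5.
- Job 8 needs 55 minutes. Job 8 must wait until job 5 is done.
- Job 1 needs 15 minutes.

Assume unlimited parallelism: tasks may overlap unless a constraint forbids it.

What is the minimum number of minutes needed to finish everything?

Job 1 can start immediately at minute 0; it finishes at minute 15.
After job 1 (finishes minute 15), job 5 can start at minute 15 and finishes at minute 80.
Job 8 cannot begin until job 5 (finishes minute 80). It runs from minute 80 to 80 + 55 = minute 135.
Job 2 waits on job 1 (finishes minute 15, plus 15-minute gap → minute 30), so it starts at minute 30 and finishes at 30 + 54 = minute 84.
Job 3 cannot start until job 2 (finishes minute 84, plus 15-minute gap → minute 99); job 1 (finishes minute 15). The controlling bound is minute 99, so job 3 finishes at 99 + 10 = minute 109.
Job 4 needs all of job 3 (finishes minute 109); job 1 (finishes minute 15). That puts its earliest start at minute 109; it finishes at 109 + 45 = minute 154.
Job 6 needs all of job 4 (finishes minute 154); job 8 (finishes minute 135); job 3 (finishes minute 109). That puts its earliest start at minute 154; it finishes at 154 + 13 = minute 167.
Job 7 cannot start until job 6 (finishes minute 167, plus 15-minute gap → minute 182); job 3 (finishes minute 109); job 5 (finishes minute 80). The controlling bound is minute 182, so job 7 finishes at 182 + 28 = minute 210.
All tasks are finished once the last one completes. Finish times: Job 1 at 15, Job 2 at 84, Job 3 at 109, Job 4 at 154, Job 5 at 80, Job 6 at 167, Job 7 at 210, Job 8 at 135. The latest is minute 210.

210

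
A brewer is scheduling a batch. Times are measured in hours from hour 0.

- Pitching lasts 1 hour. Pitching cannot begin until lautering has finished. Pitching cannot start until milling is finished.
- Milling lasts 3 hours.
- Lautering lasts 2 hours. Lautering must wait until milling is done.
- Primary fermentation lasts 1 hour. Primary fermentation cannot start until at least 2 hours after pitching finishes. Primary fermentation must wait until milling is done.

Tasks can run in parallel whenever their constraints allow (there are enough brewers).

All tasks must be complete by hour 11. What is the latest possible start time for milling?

Primary fermentation must finish by hour 11; it takes 1 hour, so it must start by 11 − 1 = hour 10.
Pitching must finish before primary fermentation (must start by hour 10, minus 2-hour gap → hour 8). With a 1-hour duration, pitching must start by 8 − 1 = hour 7.
Lautering must finish before pitching (must start by hour 7). With a 2-hour duration, lautering must start by 7 − 2 = hour 5.
Milling feeds lautering (must start by hour 5); pitching (must start by hour 7); primary fermentation (must start by hour 10). Taking the minimum, milling must finish by hour 5 and start by 5 − 3 = hour 2.

2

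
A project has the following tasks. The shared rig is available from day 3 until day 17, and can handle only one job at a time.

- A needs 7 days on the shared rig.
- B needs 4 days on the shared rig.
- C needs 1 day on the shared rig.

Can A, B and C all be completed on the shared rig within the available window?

The shared rig window is 17 − 3 = 14 days.
Running back to back, the jobs need 7 + 4 + 1 = 12 days on the shared rig.
Since 12 ≤ 14, they fit within the window.

Yes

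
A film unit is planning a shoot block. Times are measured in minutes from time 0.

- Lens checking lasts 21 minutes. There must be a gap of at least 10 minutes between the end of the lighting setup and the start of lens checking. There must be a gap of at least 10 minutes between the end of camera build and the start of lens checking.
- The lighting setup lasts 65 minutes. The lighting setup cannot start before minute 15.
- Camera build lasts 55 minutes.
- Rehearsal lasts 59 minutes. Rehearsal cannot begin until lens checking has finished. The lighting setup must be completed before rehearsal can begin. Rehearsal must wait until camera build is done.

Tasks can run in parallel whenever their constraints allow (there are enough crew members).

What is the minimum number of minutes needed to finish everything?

Camera build has no prerequisites, so it starts at minute 0 and finishes at minute 55.
After its own release at minute 15, the lighting setup can start at minute 15 and finishes at minute 80.
Lens checking needs all of the lighting setup (finishes minute 80, plus 10-minute gap → minute 90); camera build (finishes minute 55, plus 10-minute gap → minute 65). That puts its earliest start at minute 90; it finishes at 90 + 21 = minute 111.
Rehearsal needs all of lens checking (finishes minute 111); the lighting setup (finishes minute 80); camera build (finishes minute 55). That puts its earliest start at minute 111; it finishes at 111 + 59 = minute 170.
All tasks are finished once the last one completes. Finish times: The lighting setup at 80, Camera build at 55, Lens checking at 111, Rehearsal at 170. The latest is minute 170.

170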